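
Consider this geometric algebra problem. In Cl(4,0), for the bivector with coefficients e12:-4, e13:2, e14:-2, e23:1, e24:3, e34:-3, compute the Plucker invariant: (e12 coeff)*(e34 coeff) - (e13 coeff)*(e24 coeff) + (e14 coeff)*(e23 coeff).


Plucker relation: af - be + cd
a*f = (-4)*(-3) = 12
b*e = 2*3 = 6
c*d = (-2)*1 = -2
af - be + cd = 12 - 6 + (-2)
= 4


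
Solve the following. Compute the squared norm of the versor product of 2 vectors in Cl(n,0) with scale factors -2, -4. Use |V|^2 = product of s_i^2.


Each vector v_i has |v_i|^2 = s_i^2
Squared scales: (-2)^2 = 4, (-4)^2 = 16
|V|^2 = 4 * 16
= 64


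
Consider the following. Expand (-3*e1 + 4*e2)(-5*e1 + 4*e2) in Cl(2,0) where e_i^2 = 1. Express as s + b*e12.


Expand: (-3*e1 + 4*e2)(-5*e1 + 4*e2)
= (-3)*(-5)*e1e1 + (-3)*4*e1e2 + 4*(-5)*e2e1 + 4*4*e2e2
Using e1^2 = e2^2 = 1, e2e1 = -e1e2:
Scalar part s = (-3)*(-5) + 4*4 = 15 + 16 = 31
Bivector part b = (-3)*4 - 4*(-5) = -12 - (-20) = 8
uv = 31 + 8*e12


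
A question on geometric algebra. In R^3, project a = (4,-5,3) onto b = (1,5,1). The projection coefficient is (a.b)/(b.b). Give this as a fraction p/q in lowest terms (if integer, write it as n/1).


Projection coefficient = (a . b) / (b . b)
a . b = 4*1 + (-5)*5 + 3*1
= 4 + (-25) + 3 = -18
b . b = 1^2 + 5^2 + 1^2
= 1 + 25 + 1 = 27
Coefficient = -18/27
In lowest terms: -2/3


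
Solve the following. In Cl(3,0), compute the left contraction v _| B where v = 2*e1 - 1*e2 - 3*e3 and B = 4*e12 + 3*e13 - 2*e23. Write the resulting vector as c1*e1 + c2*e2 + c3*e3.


Left contraction v _| B = <vB>_1 (grade-1 part of the geometric product vB).
Using e1_|e12 = e2, e2_|e12 = -e1, e1_|e13 = e3, e3_|e13 = -e1, e2_|e23 = e3, e3_|e23 = -e2:
e1 coeff: -v2*b12 - v3*b13 = -(-1)*(4) - (-3)*(3) = 13
e2 coeff: v1*b12 - v3*b23 = (2)*(4) - (-3)*(-2) = 2
e3 coeff: v1*b13 + v2*b23 = (2)*(3) + (-1)*(-2) = 8
v _| B = 13*e1 + 2*e2 + 8*e3


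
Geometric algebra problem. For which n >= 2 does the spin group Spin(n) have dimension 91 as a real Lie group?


dim Spin(n) = dim so(n) = n(n-1)/2.
Solve n(n-1)/2 = 91, i.e. n^2 - n - 182 = 0.
Discriminant = 1 + 8*91 = 729
n = (1 + sqrt(729))/2 = (1 + 27)/2 = 14


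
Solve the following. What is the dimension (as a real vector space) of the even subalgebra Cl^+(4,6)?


Even subalgebra dimension = 2^(n-1)
n = 4 + 6 = 10
2^(10 - 1) = 2^9 = 512
Verification: sum of C(10,k) for even k = 1 + 45 + 210 + 210 + 45 + 1 = 512
Result = 512


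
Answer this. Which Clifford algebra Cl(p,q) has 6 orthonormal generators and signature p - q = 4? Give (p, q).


We need p + q = 6 and p - q = 4.
Adding: 2p = 6 + 4 = 10, so p = 5.
Then q = 6 - 5 = 1.
(p, q) = (5, 1)


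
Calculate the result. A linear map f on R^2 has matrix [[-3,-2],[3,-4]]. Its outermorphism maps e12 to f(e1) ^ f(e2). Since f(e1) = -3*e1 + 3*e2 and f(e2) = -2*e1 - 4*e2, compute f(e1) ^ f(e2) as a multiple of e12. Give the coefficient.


The outermorphism of a linear map f sends e1^e2 to f(e1)^f(e2).
f(e1) = -3*e1 + 3*e2
f(e2) = -2*e1 - 4*e2
f(e1) ^ f(e2) = (-3*e1 + 3*e2) ^ (-2*e1 - 4*e2)
= (-3)*(-4)*e12 + 3*(-2)*e21
= (12 - (-6))*e12
= 18*e12
Coefficient = 18


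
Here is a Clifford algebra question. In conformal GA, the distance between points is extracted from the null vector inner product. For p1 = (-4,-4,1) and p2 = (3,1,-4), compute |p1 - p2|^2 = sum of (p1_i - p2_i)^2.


p1 - p2 = (-7, -5, 5)
|p1 - p2|^2 = (-7)^2 + (-5)^2 + 5^2
= 49 + 25 + 25
= 99


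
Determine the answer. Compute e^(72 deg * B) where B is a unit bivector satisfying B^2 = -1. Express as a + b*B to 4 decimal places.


For a unit bivector B with B^2 = -1, the exponential series gives
e^(theta*B) = cos(theta) + sin(theta)*B (the GA analogue of Euler's formula).
theta = 72 degrees = 1.256637 rad
cos(72 deg) = 0.3090
sin(72 deg) = 0.9511
exp(theta*B) = 0.3090 + 0.9511*B


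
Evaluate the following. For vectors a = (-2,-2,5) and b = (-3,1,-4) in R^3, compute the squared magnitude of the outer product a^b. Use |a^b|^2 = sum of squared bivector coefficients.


a wedge b = (a1*b2 - a2*b1)*e12 + (a1*b3 - a3*b1)*e13 + (a2*b3 - a3*b2)*e23
e12 coeff: (-2)*1 - (-2)*(-3) = -2 - 6 = -8
e13 coeff: (-2)*(-4) - 5*(-3) = 8 - (-15) = 23
e23 coeff: (-2)*(-4) - 5*1 = 8 - 5 = 3
|a wedge b|^2 = (-8)^2 + 23^2 + 3^2
= 64 + 529 + 9
= 602


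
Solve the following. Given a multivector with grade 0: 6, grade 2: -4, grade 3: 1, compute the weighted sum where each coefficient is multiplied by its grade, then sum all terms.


Grade-weighted sum = sum of grade_k * coefficient_k
0*6 = 0
2*(-4) = -8
3*1 = 3
Total = 0 + (-8) + 3 = -5


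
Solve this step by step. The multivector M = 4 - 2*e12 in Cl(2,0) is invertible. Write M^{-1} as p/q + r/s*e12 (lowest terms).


M = 4 - 2*e12, where e12^2 = -1.
Since M commutes with its reverse ~M = a - b*e12, M * ~M = a^2 - b^2*e12^2 = a^2 + b^2.
So M^{-1} = ~M / (a^2 + b^2) = (a - b*e12)/(a^2 + b^2).
a^2 + b^2 = 16 + 4 = 20
Scalar part = 4/20 = 1/5
Bivector coeff = 2/20 = 1/10
M^{-1} = 1/5 + 1/10*e12


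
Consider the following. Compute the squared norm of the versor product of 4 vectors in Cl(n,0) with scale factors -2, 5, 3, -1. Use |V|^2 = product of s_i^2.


Each vector v_i has |v_i|^2 = s_i^2
Squared scales: (-2)^2 = 4, 5^2 = 25, 3^2 = 9, (-1)^2 = 1
|V|^2 = 4 * 25 * 9 * 1
= 900


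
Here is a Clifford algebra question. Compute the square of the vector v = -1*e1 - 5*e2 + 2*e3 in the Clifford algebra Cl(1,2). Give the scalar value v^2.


v^2 = sum of c_i^2 * e_i^2
Positive signature terms (e_i^2 = +1): (-1)^2 = 1
Negative signature terms (e_j^2 = -1): (-5)^2 + 2^2 = 29
v^2 = 1 - 29 = -28


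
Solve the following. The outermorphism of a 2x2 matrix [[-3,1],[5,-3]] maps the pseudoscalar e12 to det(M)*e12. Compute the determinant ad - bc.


The outermorphism of a linear map f sends e1^e2 to f(e1)^f(e2).
f(e1) = -3*e1 + 5*e2
f(e2) = 1*e1 - 3*e2
f(e1) ^ f(e2) = (-3*e1 + 5*e2) ^ (1*e1 - 3*e2)
= (-3)*(-3)*e12 + 5*1*e21
= (9 - 5)*e12
= 4*e12
Coefficient = 4


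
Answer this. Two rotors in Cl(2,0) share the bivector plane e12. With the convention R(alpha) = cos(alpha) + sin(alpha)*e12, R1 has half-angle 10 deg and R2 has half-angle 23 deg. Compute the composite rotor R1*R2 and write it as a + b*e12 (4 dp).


Same-plane rotors commute and their half-angles add:
R1*R2 = cos(a1 + a2) + sin(a1 + a2)*e12.
a1 + a2 = 10 + 23 = 33 deg
cos(33 deg) = 0.8387
sin(33 deg) = 0.5446
R1*R2 = 0.8387 + 0.5446*e12


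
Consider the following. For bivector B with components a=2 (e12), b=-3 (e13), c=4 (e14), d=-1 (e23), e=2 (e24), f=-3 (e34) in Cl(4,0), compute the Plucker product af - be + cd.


Plucker relation: af - be + cd
a*f = 2*(-3) = -6
b*e = (-3)*2 = -6
c*d = 4*(-1) = -4
af - be + cd = -6 - (-6) + (-4)
= -4


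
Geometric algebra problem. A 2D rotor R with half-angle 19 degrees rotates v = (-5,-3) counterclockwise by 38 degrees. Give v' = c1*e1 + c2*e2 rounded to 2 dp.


Rotor R = cos(19deg) - sin(19deg)*e12
Rotation angle theta = 2 * 19 = 38 degrees
v' = R*v*~R rotates v by theta.
cos(38deg) = 0.7880, sin(38deg) = 0.6157
v'_1 = -5*cos(38deg) - (-3)*sin(38deg)
= -5*0.7880 - (-3)*0.6157
= -2.09
v'_2 = -5*sin(38deg) + (-3)*cos(38deg)
= -5*0.6157 + (-3)*0.7880
= -5.44
v' = -2.09*e1 - 5.44*e2


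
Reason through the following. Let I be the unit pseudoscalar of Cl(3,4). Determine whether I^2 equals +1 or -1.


The pseudoscalar I = e1...e_n (product of all n generators) of Cl(p,q) satisfies I^2 = (-1)^(q + n(n-1)/2).
p = 3, q = 4, n = p + q = 7
n(n-1)/2 = 7 * 6 / 2 = 21
Exponent = q + n(n-1)/2 = 4 + 21 = 25
I^2 = (-1)^25 = -1


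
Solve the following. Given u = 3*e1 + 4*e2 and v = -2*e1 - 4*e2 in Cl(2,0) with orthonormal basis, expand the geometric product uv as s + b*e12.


Expand: (3*e1 + 4*e2)(-2*e1 - 4*e2)
= 3*(-2)*e1e1 + 3*(-4)*e1e2 + 4*(-2)*e2e1 + 4*(-4)*e2e2
Using e1^2 = e2^2 = 1, e2e1 = -e1e2:
Scalar part s = 3*(-2) + 4*(-4) = -6 + (-16) = -22
Bivector part b = 3*(-4) - 4*(-2) = -12 - (-8) = -4
uv = -22 - 4*e12


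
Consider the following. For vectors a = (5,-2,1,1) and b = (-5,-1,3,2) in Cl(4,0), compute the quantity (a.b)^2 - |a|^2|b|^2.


a . b = 5*(-5) + (-2)*(-1) + 1*3 + 1*2
= -25 + 2 + 3 + 2 = -18
|a|^2 = 5^2 + (-2)^2 + 1^2 + 1^2 = 31
|b|^2 = (-5)^2 + (-1)^2 + 3^2 + 2^2 = 39
(a.b)^2 = (-18)^2 = 324
|a|^2 * |b|^2 = 31 * 39 = 1209
Result = 324 - 1209 = -885


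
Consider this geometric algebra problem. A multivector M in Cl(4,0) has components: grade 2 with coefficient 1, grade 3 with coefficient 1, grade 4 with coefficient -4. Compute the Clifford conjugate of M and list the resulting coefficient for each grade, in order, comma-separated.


Clifford conjugate sign for grade k: (-1)^(k(k+1)/2)
Grade 2: (-1)^(2*3/2) = (-1)^3 = -1, coeff 1 -> -1
Grade 3: (-1)^(3*4/2) = (-1)^6 = 1, coeff 1 -> 1
Grade 4: (-1)^(4*5/2) = (-1)^10 = 1, coeff -4 -> -4
Conjugated coefficients: -1, 1, -4


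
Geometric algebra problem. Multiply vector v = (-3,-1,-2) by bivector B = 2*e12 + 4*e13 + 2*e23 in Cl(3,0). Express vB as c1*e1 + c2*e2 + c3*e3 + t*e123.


vB has grade-1 (vector) and grade-3 (trivector) parts: vB = (v _| B) + (v ^ B).
Vector part <vB>_1:
  e1: -v2*b12 - v3*b13 = -(-1)*(2) - (-2)*(4) = 10
  e2: v1*b12 - v3*b23 = (-3)*(2) - (-2)*(2) = -2
  e3: v1*b13 + v2*b23 = (-3)*(4) + (-1)*(2) = -14
Trivector part <vB>_3:
  e123: v1*b23 - v2*b13 + v3*b12 = (-3)*(2) - (-1)*(4) + (-2)*(2) = -6
vB = 10*e1 - 2*e2 - 14*e3 - 6*e123


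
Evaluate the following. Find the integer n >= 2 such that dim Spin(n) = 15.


dim Spin(n) = dim so(n) = n(n-1)/2.
Solve n(n-1)/2 = 15, i.e. n^2 - n - 30 = 0.
Discriminant = 1 + 8*15 = 121
n = (1 + sqrt(121))/2 = (1 + 11)/2 = 6


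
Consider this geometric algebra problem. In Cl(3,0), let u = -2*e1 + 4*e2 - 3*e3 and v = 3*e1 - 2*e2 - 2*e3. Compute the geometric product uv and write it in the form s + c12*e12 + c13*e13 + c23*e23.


In Cl(3,0): e_i^2 = 1, e_ie_j = -e_je_i for i != j.
Scalar part = u . v = (-2)*3 + 4*(-2) + (-3)*(-2)
= -6 + (-8) + 6 = -8
e12 coeff = (-2)*(-2) - 4*3 = 4 - 12 = -8
e13 coeff = (-2)*(-2) - (-3)*3 = 4 - (-9) = 13
e23 coeff = 4*(-2) - (-3)*(-2) = -8 - 6 = -14
uv = -8 - 8*e12 + 13*e13 - 14*e23


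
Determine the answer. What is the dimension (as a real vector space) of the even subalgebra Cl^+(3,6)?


Even subalgebra dimension = 2^(n-1)
n = 3 + 6 = 9
2^(9 - 1) = 2^8 = 256
Verification: sum of C(9,k) for even k = 1 + 36 + 126 + 84 + 9 = 256
Result = 256


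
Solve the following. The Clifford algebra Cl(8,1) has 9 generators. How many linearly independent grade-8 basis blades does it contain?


Number of grade-k basis blades in Cl(p,q) with n = p + q is C(n, k).
n = 8 + 1 = 9
C(9, 8) = 9! / (8! * 1!)
= 362880 / (40320 * 1)
= 9


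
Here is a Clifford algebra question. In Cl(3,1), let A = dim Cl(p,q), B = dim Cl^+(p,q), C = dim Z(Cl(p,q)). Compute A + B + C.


n = 3 + 1 = 4
Total dim = 2^4 = 16
Even subalgebra dim = 2^3 = 8
n is even, so center dim = 1
Sum = 16 + 8 + 1 = 25


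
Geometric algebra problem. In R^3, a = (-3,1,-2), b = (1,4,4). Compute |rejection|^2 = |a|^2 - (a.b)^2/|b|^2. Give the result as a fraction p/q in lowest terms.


|a|^2 = (-3)^2 + 1^2 + (-2)^2 = 14
|b|^2 = 1^2 + 4^2 + 4^2 = 33
a . b = (-3)*1 + 1*4 + (-2)*4 = -7
(a.b)^2 = (-7)^2 = 49
|rej|^2 = 14 - 49/33
= (462 - 49)/33
= 413/33
In lowest terms: 413/33


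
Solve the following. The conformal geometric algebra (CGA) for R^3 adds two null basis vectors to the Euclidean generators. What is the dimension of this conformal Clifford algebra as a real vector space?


The conformal model of R^3 uses Cl(4,1): the 3 Euclidean generators plus two extra orthogonal generators e+ (e+^2 = +1) and e- (e-^2 = -1), from which the null vectors e0, einf are built.
Number of generators m = 3 + 2 = 5.
dim Cl(p,q) = 2^m = 2^5 = 32


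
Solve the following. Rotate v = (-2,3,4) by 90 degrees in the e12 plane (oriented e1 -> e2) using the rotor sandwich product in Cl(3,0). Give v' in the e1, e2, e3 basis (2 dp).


Rotor R = cos(45deg) - sin(45deg)*e12
Rotation angle theta = 2 * 45 = 90 degrees in the e12 plane (e1 -> e2).
The component perpendicular to the plane (e3) is invariant: v'_3 = v3 = 4.00
cos(90deg) = 0.0000, sin(90deg) = 1.0000
v'_1 = v1*cos(theta) - v2*sin(theta) = -2*0.0000 - 3*1.0000 = -3.00
v'_2 = v1*sin(theta) + v2*cos(theta) = -2*1.0000 + 3*0.0000 = -2.00
v' = -3.00*e1 - 2.00*e2 + 4.00*e3


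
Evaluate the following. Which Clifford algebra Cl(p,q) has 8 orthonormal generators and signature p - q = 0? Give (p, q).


We need p + q = 8 and p - q = 0.
Adding: 2p = 8 + 0 = 8, so p = 4.
Then q = 8 - 4 = 4.
(p, q) = (4, 4)


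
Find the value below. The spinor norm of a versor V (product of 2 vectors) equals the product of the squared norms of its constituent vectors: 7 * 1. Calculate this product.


Spinor norm N(V) = |v1|^2 * |v2|^2 * ... * |v2|^2
= 7 * 1
Running product: 7, 7
N(V) = 7


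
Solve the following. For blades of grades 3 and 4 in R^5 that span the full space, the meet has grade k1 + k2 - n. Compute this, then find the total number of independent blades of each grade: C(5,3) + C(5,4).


Meet grade = grade(A) + grade(B) - n
= 3 + 4 - 5 = 2
C(5,3) = 10
C(5,4) = 5
dim_A + dim_B = 10 + 5 = 15


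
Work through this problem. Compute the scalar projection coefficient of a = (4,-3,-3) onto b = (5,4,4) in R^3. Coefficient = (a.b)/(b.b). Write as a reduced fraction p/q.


Projection coefficient = (a . b) / (b . b)
a . b = 4*5 + (-3)*4 + (-3)*4
= 20 + (-12) + (-12) = -4
b . b = 5^2 + 4^2 + 4^2
= 25 + 16 + 16 = 57
Coefficient = -4/57
In lowest terms: -4/57


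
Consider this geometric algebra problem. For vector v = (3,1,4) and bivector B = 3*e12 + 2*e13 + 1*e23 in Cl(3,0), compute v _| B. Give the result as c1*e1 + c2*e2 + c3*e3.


Left contraction v _| B = <vB>_1 (grade-1 part of the geometric product vB).
Using e1_|e12 = e2, e2_|e12 = -e1, e1_|e13 = e3, e3_|e13 = -e1, e2_|e23 = e3, e3_|e23 = -e2:
e1 coeff: -v2*b12 - v3*b13 = -(1)*(3) - (4)*(2) = -11
e2 coeff: v1*b12 - v3*b23 = (3)*(3) - (4)*(1) = 5
e3 coeff: v1*b13 + v2*b23 = (3)*(2) + (1)*(1) = 7
v _| B = -11*e1 + 5*e2 + 7*e3


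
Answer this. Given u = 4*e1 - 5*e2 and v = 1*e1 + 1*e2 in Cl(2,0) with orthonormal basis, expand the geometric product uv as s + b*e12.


Expand: (4*e1 - 5*e2)(1*e1 + 1*e2)
= 4*1*e1e1 + 4*1*e1e2 + (-5)*1*e2e1 + (-5)*1*e2e2
Using e1^2 = e2^2 = 1, e2e1 = -e1e2:
Scalar part s = 4*1 + (-5)*1 = 4 + (-5) = -1
Bivector part b = 4*1 - (-5)*1 = 4 - (-5) = 9
uv = -1 + 9*e12


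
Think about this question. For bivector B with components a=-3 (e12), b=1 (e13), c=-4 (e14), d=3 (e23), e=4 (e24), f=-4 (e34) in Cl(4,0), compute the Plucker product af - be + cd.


Plucker relation: af - be + cd
a*f = (-3)*(-4) = 12
b*e = 1*4 = 4
c*d = (-4)*3 = -12
af - be + cd = 12 - 4 + (-12)
= -4


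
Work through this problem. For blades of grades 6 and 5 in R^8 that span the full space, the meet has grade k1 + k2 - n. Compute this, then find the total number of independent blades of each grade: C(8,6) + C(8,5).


Meet grade = grade(A) + grade(B) - n
= 6 + 5 - 8 = 3
C(8,6) = 28
C(8,5) = 56
dim_A + dim_B = 28 + 56 = 84


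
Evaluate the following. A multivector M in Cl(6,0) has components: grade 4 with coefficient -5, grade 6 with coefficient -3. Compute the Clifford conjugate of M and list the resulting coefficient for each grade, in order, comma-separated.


Clifford conjugate sign for grade k: (-1)^(k(k+1)/2)
Grade 4: (-1)^(4*5/2) = (-1)^10 = 1, coeff -5 -> -5
Grade 6: (-1)^(6*7/2) = (-1)^21 = -1, coeff -3 -> 3
Conjugated coefficients: -5, 3


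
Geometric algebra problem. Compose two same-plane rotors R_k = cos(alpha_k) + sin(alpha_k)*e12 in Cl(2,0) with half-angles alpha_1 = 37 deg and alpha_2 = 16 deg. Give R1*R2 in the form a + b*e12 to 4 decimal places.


Same-plane rotors commute and their half-angles add:
R1*R2 = cos(a1 + a2) + sin(a1 + a2)*e12.
a1 + a2 = 37 + 16 = 53 deg
cos(53 deg) = 0.6018
sin(53 deg) = 0.7986
R1*R2 = 0.6018 + 0.7986*e12


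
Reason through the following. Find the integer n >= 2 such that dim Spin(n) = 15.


dim Spin(n) = dim so(n) = n(n-1)/2.
Solve n(n-1)/2 = 15, i.e. n^2 - n - 30 = 0.
Discriminant = 1 + 8*15 = 121
n = (1 + sqrt(121))/2 = (1 + 11)/2 = 6


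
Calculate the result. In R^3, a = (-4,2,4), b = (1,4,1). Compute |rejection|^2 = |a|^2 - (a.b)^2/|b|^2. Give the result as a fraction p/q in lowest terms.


|a|^2 = (-4)^2 + 2^2 + 4^2 = 36
|b|^2 = 1^2 + 4^2 + 1^2 = 18
a . b = (-4)*1 + 2*4 + 4*1 = 8
(a.b)^2 = 8^2 = 64
|rej|^2 = 36 - 64/18
= (648 - 64)/18
= 584/18
In lowest terms: 292/9


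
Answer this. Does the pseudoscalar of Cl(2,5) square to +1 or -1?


The pseudoscalar I = e1...e_n (product of all n generators) of Cl(p,q) satisfies I^2 = (-1)^(q + n(n-1)/2).
p = 2, q = 5, n = p + q = 7
n(n-1)/2 = 7 * 6 / 2 = 21
Exponent = q + n(n-1)/2 = 5 + 21 = 26
I^2 = (-1)^26 = +1


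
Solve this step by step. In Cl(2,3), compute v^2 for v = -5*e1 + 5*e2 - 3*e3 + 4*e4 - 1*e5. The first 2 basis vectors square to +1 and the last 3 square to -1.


v^2 = sum of c_i^2 * e_i^2
Positive signature terms (e_i^2 = +1): (-5)^2 + 5^2 = 50
Negative signature terms (e_j^2 = -1): (-3)^2 + 4^2 + (-1)^2 = 26
v^2 = 50 - 26 = 24


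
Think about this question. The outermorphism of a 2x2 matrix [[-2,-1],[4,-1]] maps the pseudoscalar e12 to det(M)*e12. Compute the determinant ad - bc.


The outermorphism of a linear map f sends e1^e2 to f(e1)^f(e2).
f(e1) = -2*e1 + 4*e2
f(e2) = -1*e1 - 1*e2
f(e1) ^ f(e2) = (-2*e1 + 4*e2) ^ (-1*e1 - 1*e2)
= (-2)*(-1)*e12 + 4*(-1)*e21
= (2 - (-4))*e12
= 6*e12
Coefficient = 6


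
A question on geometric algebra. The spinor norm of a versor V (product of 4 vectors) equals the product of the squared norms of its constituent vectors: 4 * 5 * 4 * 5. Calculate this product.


Spinor norm N(V) = |v1|^2 * |v2|^2 * ... * |v4|^2
= 4 * 5 * 4 * 5
Running product: 4, 20, 80, 400
N(V) = 400


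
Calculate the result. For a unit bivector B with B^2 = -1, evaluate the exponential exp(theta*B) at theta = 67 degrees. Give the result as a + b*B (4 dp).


For a unit bivector B with B^2 = -1, the exponential series gives
e^(theta*B) = cos(theta) + sin(theta)*B (the GA analogue of Euler's formula).
theta = 67 degrees = 1.169371 rad
cos(67 deg) = 0.3907
sin(67 deg) = 0.9205
exp(theta*B) = 0.3907 + 0.9205*B


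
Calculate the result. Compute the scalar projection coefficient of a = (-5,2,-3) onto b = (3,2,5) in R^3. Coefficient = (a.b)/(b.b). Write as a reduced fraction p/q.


Projection coefficient = (a . b) / (b . b)
a . b = (-5)*3 + 2*2 + (-3)*5
= -15 + 4 + (-15) = -26
b . b = 3^2 + 2^2 + 5^2
= 9 + 4 + 25 = 38
Coefficient = -26/38
In lowest terms: -13/19


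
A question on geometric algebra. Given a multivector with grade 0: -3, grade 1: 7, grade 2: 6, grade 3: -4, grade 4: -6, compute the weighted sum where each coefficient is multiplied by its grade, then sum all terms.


Grade-weighted sum = sum of grade_k * coefficient_k
0*(-3) = 0
1*7 = 7
2*6 = 12
3*(-4) = -12
4*(-6) = -24
Total = 0 + 7 + 12 + (-12) + (-24) = -17


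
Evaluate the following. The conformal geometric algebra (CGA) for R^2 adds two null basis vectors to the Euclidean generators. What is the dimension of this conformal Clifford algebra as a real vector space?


The conformal model of R^2 uses Cl(3,1): the 2 Euclidean generators plus two extra orthogonal generators e+ (e+^2 = +1) and e- (e-^2 = -1), from which the null vectors e0, einf are built.
Number of generators m = 2 + 2 = 4.
dim Cl(p,q) = 2^m = 2^4 = 16


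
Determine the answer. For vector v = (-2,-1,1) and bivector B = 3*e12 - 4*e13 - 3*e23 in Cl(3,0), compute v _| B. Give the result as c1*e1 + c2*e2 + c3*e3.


Left contraction v _| B = <vB>_1 (grade-1 part of the geometric product vB).
Using e1_|e12 = e2, e2_|e12 = -e1, e1_|e13 = e3, e3_|e13 = -e1, e2_|e23 = e3, e3_|e23 = -e2:
e1 coeff: -v2*b12 - v3*b13 = -(-1)*(3) - (1)*(-4) = 7
e2 coeff: v1*b12 - v3*b23 = (-2)*(3) - (1)*(-3) = -3
e3 coeff: v1*b13 + v2*b23 = (-2)*(-4) + (-1)*(-3) = 11
v _| B = 7*e1 - 3*e2 + 11*e3


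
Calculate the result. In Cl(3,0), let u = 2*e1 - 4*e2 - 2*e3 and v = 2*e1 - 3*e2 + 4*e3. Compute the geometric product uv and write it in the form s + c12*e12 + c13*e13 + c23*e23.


In Cl(3,0): e_i^2 = 1, e_ie_j = -e_je_i for i != j.
Scalar part = u . v = 2*2 + (-4)*(-3) + (-2)*4
= 4 + 12 + (-8) = 8
e12 coeff = 2*(-3) - (-4)*2 = -6 - (-8) = 2
e13 coeff = 2*4 - (-2)*2 = 8 - (-4) = 12
e23 coeff = (-4)*4 - (-2)*(-3) = -16 - 6 = -22
uv = 8 + 2*e12 + 12*e13 - 22*e23


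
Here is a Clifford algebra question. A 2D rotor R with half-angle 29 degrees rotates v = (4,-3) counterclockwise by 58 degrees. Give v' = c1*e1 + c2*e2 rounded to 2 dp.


Rotor R = cos(29deg) - sin(29deg)*e12
Rotation angle theta = 2 * 29 = 58 degrees
v' = R*v*~R rotates v by theta.
cos(58deg) = 0.5299, sin(58deg) = 0.8480
v'_1 = 4*cos(58deg) - (-3)*sin(58deg)
= 4*0.5299 - (-3)*0.8480
= 4.66
v'_2 = 4*sin(58deg) + (-3)*cos(58deg)
= 4*0.8480 + (-3)*0.5299
= 1.80
v' = 4.66*e1 + 1.80*e2


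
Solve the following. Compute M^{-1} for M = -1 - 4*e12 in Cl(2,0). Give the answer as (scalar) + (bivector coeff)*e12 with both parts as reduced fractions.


M = -1 - 4*e12, where e12^2 = -1.
Since M commutes with its reverse ~M = a - b*e12, M * ~M = a^2 - b^2*e12^2 = a^2 + b^2.
So M^{-1} = ~M / (a^2 + b^2) = (a - b*e12)/(a^2 + b^2).
a^2 + b^2 = 1 + 16 = 17
Scalar part = -1/17 = -1/17
Bivector coeff = 4/17 = 4/17
M^{-1} = -1/17 + 4/17*e12


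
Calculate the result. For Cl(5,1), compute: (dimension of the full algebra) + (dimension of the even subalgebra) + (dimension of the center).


n = 5 + 1 = 6
Total dim = 2^6 = 64
Even subalgebra dim = 2^5 = 32
n is even, so center dim = 1
Sum = 64 + 32 + 1 = 97


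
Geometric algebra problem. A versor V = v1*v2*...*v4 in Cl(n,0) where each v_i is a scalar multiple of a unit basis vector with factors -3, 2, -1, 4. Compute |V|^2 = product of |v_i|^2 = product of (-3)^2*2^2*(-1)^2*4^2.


Each vector v_i has |v_i|^2 = s_i^2
Squared scales: (-3)^2 = 9, 2^2 = 4, (-1)^2 = 1, 4^2 = 16
|V|^2 = 9 * 4 * 1 * 16
= 576


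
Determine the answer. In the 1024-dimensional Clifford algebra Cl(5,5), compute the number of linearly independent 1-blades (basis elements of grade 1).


Number of grade-k basis blades in Cl(p,q) with n = p + q is C(n, k).
n = 5 + 5 = 10
C(10, 1) = 10! / (1! * 9!)
= 3628800 / (1 * 362880)
= 10


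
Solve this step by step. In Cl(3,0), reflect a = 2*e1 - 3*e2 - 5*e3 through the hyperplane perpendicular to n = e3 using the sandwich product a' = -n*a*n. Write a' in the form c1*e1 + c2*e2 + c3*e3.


Reflection formula: a' = -n*a*n, with n = e3 (unit vector, n^2 = 1).
For reflection through hyperplane perp to e3:
The component along e3 flips sign, others stay.
a = (2, -3, -5)
a' = (2, -3, 5)
a' = 2*e1 - 3*e2 + 5*e3


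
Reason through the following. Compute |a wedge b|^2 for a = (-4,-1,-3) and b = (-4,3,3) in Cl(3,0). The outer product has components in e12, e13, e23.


a wedge b = (a1*b2 - a2*b1)*e12 + (a1*b3 - a3*b1)*e13 + (a2*b3 - a3*b2)*e23
e12 coeff: (-4)*3 - (-1)*(-4) = -12 - 4 = -16
e13 coeff: (-4)*3 - (-3)*(-4) = -12 - 12 = -24
e23 coeff: (-1)*3 - (-3)*3 = -3 - (-9) = 6
|a wedge b|^2 = (-16)^2 + (-24)^2 + 6^2
= 256 + 576 + 36
= 868


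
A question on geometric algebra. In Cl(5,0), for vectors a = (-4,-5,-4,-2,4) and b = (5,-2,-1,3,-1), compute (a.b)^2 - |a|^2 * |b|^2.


a . b = (-4)*5 + (-5)*(-2) + (-4)*(-1) + (-2)*3 + 4*(-1)
= -20 + 10 + 4 + (-6) + (-4) = -16
|a|^2 = (-4)^2 + (-5)^2 + (-4)^2 + (-2)^2 + 4^2 = 77
|b|^2 = 5^2 + (-2)^2 + (-1)^2 + 3^2 + (-1)^2 = 40
(a.b)^2 = (-16)^2 = 256
|a|^2 * |b|^2 = 77 * 40 = 3080
Result = 256 - 3080 = -2824


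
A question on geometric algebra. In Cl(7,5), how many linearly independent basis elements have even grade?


Even subalgebra dimension = 2^(n-1)
n = 7 + 5 = 12
2^(12 - 1) = 2^11 = 2048
Verification: sum of C(12,k) for even k = 1 + 66 + 495 + 924 + 495 + 66 + 1 = 2048
Result = 2048


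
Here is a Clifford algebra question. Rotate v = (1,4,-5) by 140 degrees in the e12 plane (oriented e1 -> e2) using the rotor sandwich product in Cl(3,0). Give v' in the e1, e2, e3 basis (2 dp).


Rotor R = cos(70deg) - sin(70deg)*e12
Rotation angle theta = 2 * 70 = 140 degrees in the e12 plane (e1 -> e2).
The component perpendicular to the plane (e3) is invariant: v'_3 = v3 = -5.00
cos(140deg) = -0.7660, sin(140deg) = 0.6428
v'_1 = v1*cos(theta) - v2*sin(theta) = 1*(-0.7660) - 4*0.6428 = -3.34
v'_2 = v1*sin(theta) + v2*cos(theta) = 1*0.6428 + 4*(-0.7660) = -2.42
v' = -3.34*e1 - 2.42*e2 - 5.00*e3


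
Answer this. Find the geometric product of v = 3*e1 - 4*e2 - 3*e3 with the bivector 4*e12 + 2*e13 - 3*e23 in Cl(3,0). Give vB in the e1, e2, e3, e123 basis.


vB has grade-1 (vector) and grade-3 (trivector) parts: vB = (v _| B) + (v ^ B).
Vector part <vB>_1:
  e1: -v2*b12 - v3*b13 = -(-4)*(4) - (-3)*(2) = 22
  e2: v1*b12 - v3*b23 = (3)*(4) - (-3)*(-3) = 3
  e3: v1*b13 + v2*b23 = (3)*(2) + (-4)*(-3) = 18
Trivector part <vB>_3:
  e123: v1*b23 - v2*b13 + v3*b12 = (3)*(-3) - (-4)*(2) + (-3)*(4) = -13
vB = 22*e1 + 3*e2 + 18*e3 - 13*e123


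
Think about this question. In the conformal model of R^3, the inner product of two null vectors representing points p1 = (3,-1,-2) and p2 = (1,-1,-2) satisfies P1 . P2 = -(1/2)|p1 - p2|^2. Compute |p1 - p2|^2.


p1 - p2 = (2, 0, 0)
|p1 - p2|^2 = 2^2 + 0^2 + 0^2
= 4 + 0 + 0
= 4


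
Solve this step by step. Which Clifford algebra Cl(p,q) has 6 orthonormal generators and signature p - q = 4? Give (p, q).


We need p + q = 6 and p - q = 4.
Adding: 2p = 6 + 4 = 10, so p = 5.
Then q = 6 - 5 = 1.
(p, q) = (5, 1)


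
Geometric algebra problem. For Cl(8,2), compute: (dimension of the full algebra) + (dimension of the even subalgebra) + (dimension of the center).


n = 8 + 2 = 10
Total dim = 2^10 = 1024
Even subalgebra dim = 2^9 = 512
n is even, so center dim = 1
Sum = 1024 + 512 + 1 = 1537


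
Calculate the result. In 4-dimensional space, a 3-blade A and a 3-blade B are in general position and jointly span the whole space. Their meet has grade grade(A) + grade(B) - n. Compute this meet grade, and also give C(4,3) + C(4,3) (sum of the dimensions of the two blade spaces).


Meet grade = grade(A) + grade(B) - n
= 3 + 3 - 4 = 2
C(4,3) = 4
C(4,3) = 4
dim_A + dim_B = 4 + 4 = 8


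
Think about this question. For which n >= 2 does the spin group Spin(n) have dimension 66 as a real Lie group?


dim Spin(n) = dim so(n) = n(n-1)/2.
Solve n(n-1)/2 = 66, i.e. n^2 - n - 132 = 0.
Discriminant = 1 + 8*66 = 529
n = (1 + sqrt(529))/2 = (1 + 23)/2 = 12


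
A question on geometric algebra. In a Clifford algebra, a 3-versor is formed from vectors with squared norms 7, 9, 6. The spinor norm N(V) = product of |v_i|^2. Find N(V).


Spinor norm N(V) = |v1|^2 * |v2|^2 * ... * |v3|^2
= 7 * 9 * 6
Running product: 7, 63, 378
N(V) = 378


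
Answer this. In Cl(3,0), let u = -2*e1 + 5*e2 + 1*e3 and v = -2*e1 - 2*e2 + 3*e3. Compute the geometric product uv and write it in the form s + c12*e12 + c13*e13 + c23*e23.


In Cl(3,0): e_i^2 = 1, e_ie_j = -e_je_i for i != j.
Scalar part = u . v = (-2)*(-2) + 5*(-2) + 1*3
= 4 + (-10) + 3 = -3
e12 coeff = (-2)*(-2) - 5*(-2) = 4 - (-10) = 14
e13 coeff = (-2)*3 - 1*(-2) = -6 - (-2) = -4
e23 coeff = 5*3 - 1*(-2) = 15 - (-2) = 17
uv = -3 + 14*e12 - 4*e13 + 17*e23


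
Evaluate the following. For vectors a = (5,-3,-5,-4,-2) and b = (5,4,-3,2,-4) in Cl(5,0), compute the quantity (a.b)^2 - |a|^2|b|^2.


a . b = 5*5 + (-3)*4 + (-5)*(-3) + (-4)*2 + (-2)*(-4)
= 25 + (-12) + 15 + (-8) + 8 = 28
|a|^2 = 5^2 + (-3)^2 + (-5)^2 + (-4)^2 + (-2)^2 = 79
|b|^2 = 5^2 + 4^2 + (-3)^2 + 2^2 + (-4)^2 = 70
(a.b)^2 = 28^2 = 784
|a|^2 * |b|^2 = 79 * 70 = 5530
Result = 784 - 5530 = -4746


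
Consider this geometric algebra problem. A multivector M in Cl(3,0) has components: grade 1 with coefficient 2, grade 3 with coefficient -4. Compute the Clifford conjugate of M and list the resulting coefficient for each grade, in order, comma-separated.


Clifford conjugate sign for grade k: (-1)^(k(k+1)/2)
Grade 1: (-1)^(1*2/2) = (-1)^1 = -1, coeff 2 -> -2
Grade 3: (-1)^(3*4/2) = (-1)^6 = 1, coeff -4 -> -4
Conjugated coefficients: -2, -4


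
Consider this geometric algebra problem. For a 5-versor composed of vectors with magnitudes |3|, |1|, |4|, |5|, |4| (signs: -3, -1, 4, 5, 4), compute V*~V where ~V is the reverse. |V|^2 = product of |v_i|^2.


Each vector v_i has |v_i|^2 = s_i^2
Squared scales: (-3)^2 = 9, (-1)^2 = 1, 4^2 = 16, 5^2 = 25, 4^2 = 16
|V|^2 = 9 * 1 * 16 * 25 * 16
= 57600


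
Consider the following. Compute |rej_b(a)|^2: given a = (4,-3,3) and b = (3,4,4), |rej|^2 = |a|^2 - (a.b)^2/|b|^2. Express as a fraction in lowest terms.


|a|^2 = 4^2 + (-3)^2 + 3^2 = 34
|b|^2 = 3^2 + 4^2 + 4^2 = 41
a . b = 4*3 + (-3)*4 + 3*4 = 12
(a.b)^2 = 12^2 = 144
|rej|^2 = 34 - 144/41
= (1394 - 144)/41
= 1250/41
In lowest terms: 1250/41


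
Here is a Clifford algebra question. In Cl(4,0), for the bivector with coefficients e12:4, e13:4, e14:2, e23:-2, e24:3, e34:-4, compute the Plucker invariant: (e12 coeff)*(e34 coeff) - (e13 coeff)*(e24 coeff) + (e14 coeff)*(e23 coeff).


Plucker relation: af - be + cd
a*f = 4*(-4) = -16
b*e = 4*3 = 12
c*d = 2*(-2) = -4
af - be + cd = -16 - 12 + (-4)
= -32


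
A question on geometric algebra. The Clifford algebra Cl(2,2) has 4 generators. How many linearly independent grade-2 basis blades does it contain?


Number of grade-k basis blades in Cl(p,q) with n = p + q is C(n, k).
n = 2 + 2 = 4
C(4, 2) = 4! / (2! * 2!)
= 24 / (2 * 2)
= 6


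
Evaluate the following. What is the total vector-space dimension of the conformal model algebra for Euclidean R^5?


The conformal model of R^5 uses Cl(6,1): the 5 Euclidean generators plus two extra orthogonal generators e+ (e+^2 = +1) and e- (e-^2 = -1), from which the null vectors e0, einf are built.
Number of generators m = 5 + 2 = 7.
dim Cl(p,q) = 2^m = 2^7 = 128


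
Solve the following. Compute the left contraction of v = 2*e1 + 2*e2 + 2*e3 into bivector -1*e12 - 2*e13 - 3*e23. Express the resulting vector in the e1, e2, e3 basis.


Left contraction v _| B = <vB>_1 (grade-1 part of the geometric product vB).
Using e1_|e12 = e2, e2_|e12 = -e1, e1_|e13 = e3, e3_|e13 = -e1, e2_|e23 = e3, e3_|e23 = -e2:
e1 coeff: -v2*b12 - v3*b13 = -(2)*(-1) - (2)*(-2) = 6
e2 coeff: v1*b12 - v3*b23 = (2)*(-1) - (2)*(-3) = 4
e3 coeff: v1*b13 + v2*b23 = (2)*(-2) + (2)*(-3) = -10
v _| B = 6*e1 + 4*e2 - 10*e3


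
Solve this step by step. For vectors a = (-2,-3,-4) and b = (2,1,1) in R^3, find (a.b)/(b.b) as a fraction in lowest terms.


Projection coefficient = (a . b) / (b . b)
a . b = (-2)*2 + (-3)*1 + (-4)*1
= -4 + (-3) + (-4) = -11
b . b = 2^2 + 1^2 + 1^2
= 4 + 1 + 1 = 6
Coefficient = -11/6
In lowest terms: -11/6


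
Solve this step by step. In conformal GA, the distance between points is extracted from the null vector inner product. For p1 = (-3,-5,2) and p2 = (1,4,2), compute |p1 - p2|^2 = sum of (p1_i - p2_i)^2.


p1 - p2 = (-4, -9, 0)
|p1 - p2|^2 = (-4)^2 + (-9)^2 + 0^2
= 16 + 81 + 0
= 97


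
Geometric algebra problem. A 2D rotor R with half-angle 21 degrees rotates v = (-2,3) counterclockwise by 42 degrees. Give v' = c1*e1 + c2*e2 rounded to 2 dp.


Rotor R = cos(21deg) - sin(21deg)*e12
Rotation angle theta = 2 * 21 = 42 degrees
v' = R*v*~R rotates v by theta.
cos(42deg) = 0.7431, sin(42deg) = 0.6691
v'_1 = -2*cos(42deg) - 3*sin(42deg)
= -2*0.7431 - 3*0.6691
= -3.49
v'_2 = -2*sin(42deg) + 3*cos(42deg)
= -2*0.6691 + 3*0.7431
= 0.89
v' = -3.49*e1 + 0.89*e2


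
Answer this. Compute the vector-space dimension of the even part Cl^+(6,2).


Even subalgebra dimension = 2^(n-1)
n = 6 + 2 = 8
2^(8 - 1) = 2^7 = 128
Verification: sum of C(8,k) for even k = 1 + 28 + 70 + 28 + 1 = 128
Result = 128


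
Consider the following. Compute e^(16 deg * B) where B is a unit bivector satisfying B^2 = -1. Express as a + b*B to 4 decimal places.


For a unit bivector B with B^2 = -1, the exponential series gives
e^(theta*B) = cos(theta) + sin(theta)*B (the GA analogue of Euler's formula).
theta = 16 degrees = 0.279253 rad
cos(16 deg) = 0.9613
sin(16 deg) = 0.2756
exp(theta*B) = 0.9613 + 0.2756*B


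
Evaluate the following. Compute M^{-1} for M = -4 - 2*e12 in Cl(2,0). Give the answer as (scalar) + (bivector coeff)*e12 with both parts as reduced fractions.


M = -4 - 2*e12, where e12^2 = -1.
Since M commutes with its reverse ~M = a - b*e12, M * ~M = a^2 - b^2*e12^2 = a^2 + b^2.
So M^{-1} = ~M / (a^2 + b^2) = (a - b*e12)/(a^2 + b^2).
a^2 + b^2 = 16 + 4 = 20
Scalar part = -4/20 = -1/5
Bivector coeff = 2/20 = 1/10
M^{-1} = -1/5 + 1/10*e12


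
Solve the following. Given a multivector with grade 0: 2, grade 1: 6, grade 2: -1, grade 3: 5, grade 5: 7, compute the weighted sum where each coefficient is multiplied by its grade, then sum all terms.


Grade-weighted sum = sum of grade_k * coefficient_k
0*2 = 0
1*6 = 6
2*(-1) = -2
3*5 = 15
5*7 = 35
Total = 0 + 6 + (-2) + 15 + 35 = 54


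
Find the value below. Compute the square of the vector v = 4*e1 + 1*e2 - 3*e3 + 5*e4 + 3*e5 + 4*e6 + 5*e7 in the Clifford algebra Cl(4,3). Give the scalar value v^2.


v^2 = sum of c_i^2 * e_i^2
Positive signature terms (e_i^2 = +1): 4^2 + 1^2 + (-3)^2 + 5^2 = 51
Negative signature terms (e_j^2 = -1): 3^2 + 4^2 + 5^2 = 50
v^2 = 51 - 50 = 1


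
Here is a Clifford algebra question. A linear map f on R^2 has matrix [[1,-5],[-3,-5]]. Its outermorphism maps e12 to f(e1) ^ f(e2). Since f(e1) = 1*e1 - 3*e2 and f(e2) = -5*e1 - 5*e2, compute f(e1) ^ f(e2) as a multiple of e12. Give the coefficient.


The outermorphism of a linear map f sends e1^e2 to f(e1)^f(e2).
f(e1) = 1*e1 - 3*e2
f(e2) = -5*e1 - 5*e2
f(e1) ^ f(e2) = (1*e1 - 3*e2) ^ (-5*e1 - 5*e2)
= 1*(-5)*e12 + (-3)*(-5)*e21
= (-5 - 15)*e12
= -20*e12
Coefficient = -20


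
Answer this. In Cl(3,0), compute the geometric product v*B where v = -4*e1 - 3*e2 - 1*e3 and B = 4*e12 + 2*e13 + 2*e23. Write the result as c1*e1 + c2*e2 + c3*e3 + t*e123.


vB has grade-1 (vector) and grade-3 (trivector) parts: vB = (v _| B) + (v ^ B).
Vector part <vB>_1:
  e1: -v2*b12 - v3*b13 = -(-3)*(4) - (-1)*(2) = 14
  e2: v1*b12 - v3*b23 = (-4)*(4) - (-1)*(2) = -14
  e3: v1*b13 + v2*b23 = (-4)*(2) + (-3)*(2) = -14
Trivector part <vB>_3:
  e123: v1*b23 - v2*b13 + v3*b12 = (-4)*(2) - (-3)*(2) + (-1)*(4) = -6
vB = 14*e1 - 14*e2 - 14*e3 - 6*e123


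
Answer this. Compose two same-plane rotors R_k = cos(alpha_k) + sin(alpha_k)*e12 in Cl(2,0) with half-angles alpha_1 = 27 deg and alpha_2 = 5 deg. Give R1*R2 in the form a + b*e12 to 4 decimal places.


Same-plane rotors commute and their half-angles add:
R1*R2 = cos(a1 + a2) + sin(a1 + a2)*e12.
a1 + a2 = 27 + 5 = 32 deg
cos(32 deg) = 0.8480
sin(32 deg) = 0.5299
R1*R2 = 0.8480 + 0.5299*e12


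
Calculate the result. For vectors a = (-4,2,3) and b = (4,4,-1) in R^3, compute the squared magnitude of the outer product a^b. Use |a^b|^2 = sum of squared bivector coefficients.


a wedge b = (a1*b2 - a2*b1)*e12 + (a1*b3 - a3*b1)*e13 + (a2*b3 - a3*b2)*e23
e12 coeff: (-4)*4 - 2*4 = -16 - 8 = -24
e13 coeff: (-4)*(-1) - 3*4 = 4 - 12 = -8
e23 coeff: 2*(-1) - 3*4 = -2 - 12 = -14
|a wedge b|^2 = (-24)^2 + (-8)^2 + (-14)^2
= 576 + 64 + 196
= 836


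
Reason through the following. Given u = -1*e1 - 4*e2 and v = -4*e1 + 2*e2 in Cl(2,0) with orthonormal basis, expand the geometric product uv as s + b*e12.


Expand: (-1*e1 - 4*e2)(-4*e1 + 2*e2)
= (-1)*(-4)*e1e1 + (-1)*2*e1e2 + (-4)*(-4)*e2e1 + (-4)*2*e2e2
Using e1^2 = e2^2 = 1, e2e1 = -e1e2:
Scalar part s = (-1)*(-4) + (-4)*2 = 4 + (-8) = -4
Bivector part b = (-1)*2 - (-4)*(-4) = -2 - 16 = -18
uv = -4 - 18*e12


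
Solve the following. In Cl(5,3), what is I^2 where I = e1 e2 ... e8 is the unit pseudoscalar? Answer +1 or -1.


The pseudoscalar I = e1...e_n (product of all n generators) of Cl(p,q) satisfies I^2 = (-1)^(q + n(n-1)/2).
p = 5, q = 3, n = p + q = 8
n(n-1)/2 = 8 * 7 / 2 = 28
Exponent = q + n(n-1)/2 = 3 + 28 = 31
I^2 = (-1)^31 = -1


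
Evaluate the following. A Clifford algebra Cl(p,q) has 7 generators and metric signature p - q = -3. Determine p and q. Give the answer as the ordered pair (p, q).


We need p + q = 7 and p - q = -3.
Adding: 2p = 7 + (-3) = 4, so p = 2.
Then q = 7 - 2 = 5.
(p, q) = (2, 5)


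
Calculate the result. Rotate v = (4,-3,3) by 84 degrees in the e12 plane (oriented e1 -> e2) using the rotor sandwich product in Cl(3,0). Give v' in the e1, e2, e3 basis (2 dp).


Rotor R = cos(42deg) - sin(42deg)*e12
Rotation angle theta = 2 * 42 = 84 degrees in the e12 plane (e1 -> e2).
The component perpendicular to the plane (e3) is invariant: v'_3 = v3 = 3.00
cos(84deg) = 0.1045, sin(84deg) = 0.9945
v'_1 = v1*cos(theta) - v2*sin(theta) = 4*0.1045 - (-3)*0.9945 = 3.40
v'_2 = v1*sin(theta) + v2*cos(theta) = 4*0.9945 + (-3)*0.1045 = 3.66
v' = 3.40*e1 + 3.66*e2 + 3.00*e3


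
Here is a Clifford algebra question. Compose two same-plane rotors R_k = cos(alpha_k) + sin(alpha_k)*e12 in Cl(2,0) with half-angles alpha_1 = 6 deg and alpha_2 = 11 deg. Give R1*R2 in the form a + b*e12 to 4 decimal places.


Same-plane rotors commute and their half-angles add:
R1*R2 = cos(a1 + a2) + sin(a1 + a2)*e12.
a1 + a2 = 6 + 11 = 17 deg
cos(17 deg) = 0.9563
sin(17 deg) = 0.2924
R1*R2 = 0.9563 + 0.2924*e12


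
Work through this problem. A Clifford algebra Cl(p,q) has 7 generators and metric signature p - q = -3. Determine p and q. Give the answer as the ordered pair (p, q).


We need p + q = 7 and p - q = -3.
Adding: 2p = 7 + (-3) = 4, so p = 2.
Then q = 7 - 2 = 5.
(p, q) = (2, 5)


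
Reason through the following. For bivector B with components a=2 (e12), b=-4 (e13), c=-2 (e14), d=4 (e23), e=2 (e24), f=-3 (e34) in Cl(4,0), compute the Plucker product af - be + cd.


Plucker relation: af - be + cd
a*f = 2*(-3) = -6
b*e = (-4)*2 = -8
c*d = (-2)*4 = -8
af - be + cd = -6 - (-8) + (-8)
= -6


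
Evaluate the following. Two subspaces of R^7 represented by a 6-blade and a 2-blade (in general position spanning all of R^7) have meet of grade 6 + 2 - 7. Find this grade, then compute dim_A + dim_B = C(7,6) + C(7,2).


Meet grade = grade(A) + grade(B) - n
= 6 + 2 - 7 = 1
C(7,6) = 7
C(7,2) = 21
dim_A + dim_B = 7 + 21 = 28


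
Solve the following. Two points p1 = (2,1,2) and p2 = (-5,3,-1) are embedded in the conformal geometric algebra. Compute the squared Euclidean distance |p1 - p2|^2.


p1 - p2 = (7, -2, 3)
|p1 - p2|^2 = 7^2 + (-2)^2 + 3^2
= 49 + 4 + 9
= 62


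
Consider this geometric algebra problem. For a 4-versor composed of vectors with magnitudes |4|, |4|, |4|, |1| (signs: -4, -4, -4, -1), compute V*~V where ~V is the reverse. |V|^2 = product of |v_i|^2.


Each vector v_i has |v_i|^2 = s_i^2
Squared scales: (-4)^2 = 16, (-4)^2 = 16, (-4)^2 = 16, (-1)^2 = 1
|V|^2 = 16 * 16 * 16 * 1
= 4096


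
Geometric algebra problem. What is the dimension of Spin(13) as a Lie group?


Spin(n) double-covers SO(n); both have Lie algebra so(n) of dimension n(n-1)/2.
n = 13
n(n-1) = 13 * 12 = 156
dim Spin(13) = 156/2 = 78


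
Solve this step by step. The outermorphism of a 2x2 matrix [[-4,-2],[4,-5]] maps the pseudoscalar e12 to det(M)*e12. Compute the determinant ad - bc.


The outermorphism of a linear map f sends e1^e2 to f(e1)^f(e2).
f(e1) = -4*e1 + 4*e2
f(e2) = -2*e1 - 5*e2
f(e1) ^ f(e2) = (-4*e1 + 4*e2) ^ (-2*e1 - 5*e2)
= (-4)*(-5)*e12 + 4*(-2)*e21
= (20 - (-8))*e12
= 28*e12
Coefficient = 28


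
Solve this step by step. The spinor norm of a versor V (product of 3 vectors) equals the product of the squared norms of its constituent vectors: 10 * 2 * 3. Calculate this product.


Spinor norm N(V) = |v1|^2 * |v2|^2 * ... * |v3|^2
= 10 * 2 * 3
Running product: 10, 20, 60
N(V) = 60


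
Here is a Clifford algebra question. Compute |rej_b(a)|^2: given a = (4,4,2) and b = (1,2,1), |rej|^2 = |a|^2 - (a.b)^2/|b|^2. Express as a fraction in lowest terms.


|a|^2 = 4^2 + 4^2 + 2^2 = 36
|b|^2 = 1^2 + 2^2 + 1^2 = 6
a . b = 4*1 + 4*2 + 2*1 = 14
(a.b)^2 = 14^2 = 196
|rej|^2 = 36 - 196/6
= (216 - 196)/6
= 20/6
In lowest terms: 10/3
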